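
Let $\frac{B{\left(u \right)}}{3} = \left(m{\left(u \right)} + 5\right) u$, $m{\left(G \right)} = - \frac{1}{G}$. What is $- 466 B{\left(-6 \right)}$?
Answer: $43338$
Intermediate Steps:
$B{\left(u \right)} = 3 u \left(5 - \frac{1}{u}\right)$ ($B{\left(u \right)} = 3 \left(- \frac{1}{u} + 5\right) u = 3 \left(5 - \frac{1}{u}\right) u = 3 u \left(5 - \frac{1}{u}\right)$)
$- 466 B{\left(-6 \right)} = - 466 \left(-3 + 15 \left(-6\right)\right) = - 466 \left(-3 - 90\right) = \left(-466\right) \left(-93\right) = 43338$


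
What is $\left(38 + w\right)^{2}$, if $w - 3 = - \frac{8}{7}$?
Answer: $\frac{77841}{49} \approx 1588.6$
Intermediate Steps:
$w = \frac{13}{7}$ ($w = 3 - \frac{8}{7} = \frac{13}{7} \approx 1.8571$)
$\left(38 + w\right)^{2} = \left(38 + \frac{13}{7}\right)^{2} = \left(\frac{279}{7}\right)^{2} = \frac{77841}{49}$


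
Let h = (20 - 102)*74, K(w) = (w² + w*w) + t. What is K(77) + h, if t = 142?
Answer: 5932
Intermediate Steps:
K(w) = 142 + 2*w² (K(w) = (w² + w*w) + 142 = (w² + w²) + 142 = 2*w² + 142 = 142 + 2*w²)
h = -6068 (h = -82*74 = -6068)
K(77) + h = (142 + 2*77²) - 6068 = (142 + 2*5929) - 6068 = (142 + 11858) - 6068 = 12000 - 6068 = 5932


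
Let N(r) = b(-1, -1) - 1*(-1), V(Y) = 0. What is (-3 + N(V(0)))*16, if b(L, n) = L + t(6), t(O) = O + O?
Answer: 144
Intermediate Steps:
t(O) = 2*O
b(L, n) = 12 + L (b(L, n) = L + 2*6 = L + 12 = 12 + L)
N(r) = 12 (N(r) = (12 - 1) - 1*(-1) = 11 + 1 = 12)
(-3 + N(V(0)))*16 = (-3 + 12)*16 = 9*16 = 144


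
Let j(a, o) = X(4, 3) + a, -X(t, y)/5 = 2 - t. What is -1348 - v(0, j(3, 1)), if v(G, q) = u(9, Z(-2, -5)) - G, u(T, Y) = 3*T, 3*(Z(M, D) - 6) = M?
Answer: -1375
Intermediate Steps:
Z(M, D) = 6 + M/3
X(t, y) = -10 + 5*t (X(t, y) = -5*(2 - t) = -10 + 5*t)
j(a, o) = 10 + a (j(a, o) = (-10 + 5*4) + a = (-10 + 20) + a = 10 + a)
v(G, q) = 27 - G (v(G, q) = 3*9 - G = 27 - G)
-1348 - v(0, j(3, 1)) = -1348 - (27 - 1*0) = -1348 - (27 + 0) = -1348 - 1*27 = -1348 - 27 = -1375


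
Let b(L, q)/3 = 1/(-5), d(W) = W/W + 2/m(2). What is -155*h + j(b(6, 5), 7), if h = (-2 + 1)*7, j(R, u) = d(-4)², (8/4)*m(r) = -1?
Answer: 1094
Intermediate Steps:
m(r) = -½ (m(r) = (½)*(-1) = -½)
d(W) = -3 (d(W) = W/W + 2/(-½) = 1 + 2*(-2) = 1 - 4 = -3)
b(L, q) = -⅗ (b(L, q) = 3/(-5) = 3*(-⅕) = -⅗)
j(R, u) = 9 (j(R, u) = (-3)² = 9)
h = -7 (h = -1*7 = -7)
-155*h + j(b(6, 5), 7) = -155*(-7) + 9 = 1085 + 9 = 1094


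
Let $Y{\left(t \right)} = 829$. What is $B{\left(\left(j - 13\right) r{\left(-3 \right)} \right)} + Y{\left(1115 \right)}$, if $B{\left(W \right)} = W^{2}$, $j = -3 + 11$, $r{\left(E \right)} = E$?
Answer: $1054$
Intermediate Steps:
$j = 8$
$B{\left(\left(j - 13\right) r{\left(-3 \right)} \right)} + Y{\left(1115 \right)} = \left(\left(8 - 13\right) \left(-3\right)\right)^{2} + 829 = \left(\left(-5\right) \left(-3\right)\right)^{2} + 829 = 15^{2} + 829 = 225 + 829 = 1054$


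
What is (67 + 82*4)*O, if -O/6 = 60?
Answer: -142200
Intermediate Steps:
O = -360 (O = -6*60 = -360)
(67 + 82*4)*O = (67 + 82*4)*(-360) = (67 + 328)*(-360) = 395*(-360) = -142200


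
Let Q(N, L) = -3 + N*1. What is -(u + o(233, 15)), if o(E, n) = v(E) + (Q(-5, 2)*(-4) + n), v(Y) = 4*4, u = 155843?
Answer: -155906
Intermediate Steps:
Q(N, L) = -3 + N
v(Y) = 16
o(E, n) = 48 + n (o(E, n) = 16 + ((-3 - 5)*(-4) + n) = 16 + (-8*(-4) + n) = 16 + (32 + n) = 48 + n)
-(u + o(233, 15)) = -(155843 + (48 + 15)) = -(155843 + 63) = -1*155906 = -155906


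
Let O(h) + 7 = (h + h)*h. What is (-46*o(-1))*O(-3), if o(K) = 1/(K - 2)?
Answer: 506/3 ≈ 168.67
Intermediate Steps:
O(h) = -7 + 2*h² (O(h) = -7 + (h + h)*h = -7 + (2*h)*h = -7 + 2*h²)
o(K) = 1/(-2 + K)
(-46*o(-1))*O(-3) = (-46/(-2 - 1))*(-7 + 2*(-3)²) = (-46/(-3))*(-7 + 2*9) = (-46*(-⅓))*(-7 + 18) = (46/3)*11 = 506/3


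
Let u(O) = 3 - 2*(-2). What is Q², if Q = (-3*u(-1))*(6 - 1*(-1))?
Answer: 21609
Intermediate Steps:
u(O) = 7 (u(O) = 3 + 4 = 7)
Q = -147 (Q = (-3*7)*(6 - 1*(-1)) = -21*(6 + 1) = -21*7 = -147)
Q² = (-147)² = 21609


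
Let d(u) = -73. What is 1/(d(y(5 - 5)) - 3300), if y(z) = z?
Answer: -1/3373 ≈ -0.00029647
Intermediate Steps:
1/(d(y(5 - 5)) - 3300) = 1/(-73 - 3300) = 1/(-3373) = -1/3373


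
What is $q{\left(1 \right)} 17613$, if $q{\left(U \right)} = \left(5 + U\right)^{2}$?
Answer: $634068$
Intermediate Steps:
$q{\left(1 \right)} 17613 = \left(5 + 1\right)^{2} \cdot 17613 = 6^{2} \cdot 17613 = 36 \cdot 17613 = 634068$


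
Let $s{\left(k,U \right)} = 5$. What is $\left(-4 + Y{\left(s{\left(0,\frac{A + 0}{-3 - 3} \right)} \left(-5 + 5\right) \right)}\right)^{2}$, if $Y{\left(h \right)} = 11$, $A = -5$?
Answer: $49$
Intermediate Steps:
$\left(-4 + Y{\left(s{\left(0,\frac{A + 0}{-3 - 3} \right)} \left(-5 + 5\right) \right)}\right)^{2} = \left(-4 + 11\right)^{2} = 7^{2} = 49$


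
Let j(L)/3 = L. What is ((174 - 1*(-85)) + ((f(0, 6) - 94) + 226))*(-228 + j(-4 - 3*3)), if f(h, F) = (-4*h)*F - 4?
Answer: -103329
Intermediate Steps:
j(L) = 3*L
f(h, F) = -4 - 4*F*h (f(h, F) = -4*F*h - 4 = -4 - 4*F*h)
((174 - 1*(-85)) + ((f(0, 6) - 94) + 226))*(-228 + j(-4 - 3*3)) = ((174 - 1*(-85)) + (((-4 - 4*6*0) - 94) + 226))*(-228 + 3*(-4 - 3*3)) = ((174 + 85) + (((-4 + 0) - 94) + 226))*(-228 + 3*(-4 - 9)) = (259 + ((-4 - 94) + 226))*(-228 + 3*(-13)) = (259 + (-98 + 226))*(-228 - 39) = (259 + 128)*(-267) = 387*(-267) = -103329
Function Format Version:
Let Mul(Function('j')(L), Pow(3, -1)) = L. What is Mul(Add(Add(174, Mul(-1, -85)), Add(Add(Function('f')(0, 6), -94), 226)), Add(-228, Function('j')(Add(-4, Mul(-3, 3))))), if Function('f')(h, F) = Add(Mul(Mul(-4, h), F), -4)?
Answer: -103329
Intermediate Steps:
Function('j')(L) = Mul(3, L)
Function('f')(h, F) = Add(-4, Mul(-4, F, h)) (Function('f')(h, F) = Add(Mul(-4, F, h), -4) = Add(-4, Mul(-4, F, h)))
Mul(Add(Add(174, Mul(-1, -85)), Add(Add(Function('f')(0, 6), -94), 226)), Add(-228, Function('j')(Add(-4, Mul(-3, 3))))) = Mul(Add(Add(174, Mul(-1, -85)), Add(Add(Add(-4, Mul(-4, 6, 0)), -94), 226)), Add(-228, Mul(3, Add(-4, Mul(-3, 3))))) = Mul(Add(Add(174, 85), Add(Add(Add(-4, 0), -94), 226)), Add(-228, Mul(3, Add(-4, -9)))) = Mul(Add(259, Add(Add(-4, -94), 226)), Add(-228, Mul(3, -13))) = Mul(Add(259, Add(-98, 226)), Add(-228, -39)) = Mul(Add(259, 128), -267) = Mul(387, -267) = -103329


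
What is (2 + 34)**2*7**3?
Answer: 444528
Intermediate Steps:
(2 + 34)**2*7**3 = 36**2*343 = 1296*343 = 444528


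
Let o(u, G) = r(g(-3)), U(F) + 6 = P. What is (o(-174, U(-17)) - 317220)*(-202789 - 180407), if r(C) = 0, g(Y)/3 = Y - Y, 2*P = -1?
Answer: 121557435120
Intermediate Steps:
P = -½ (P = (½)*(-1) = -½ ≈ -0.50000)
g(Y) = 0 (g(Y) = 3*(Y - Y) = 3*0 = 0)
U(F) = -13/2 (U(F) = -6 - ½ = -13/2)
o(u, G) = 0
(o(-174, U(-17)) - 317220)*(-202789 - 180407) = (0 - 317220)*(-202789 - 180407) = -317220*(-383196) = 121557435120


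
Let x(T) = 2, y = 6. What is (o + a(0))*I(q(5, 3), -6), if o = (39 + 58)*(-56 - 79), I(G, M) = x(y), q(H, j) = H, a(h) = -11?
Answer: -26212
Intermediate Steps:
I(G, M) = 2
o = -13095 (o = 97*(-135) = -13095)
(o + a(0))*I(q(5, 3), -6) = (-13095 - 11)*2 = -13106*2 = -26212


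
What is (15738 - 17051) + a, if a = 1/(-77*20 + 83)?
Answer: -1913042/1457 ≈ -1313.0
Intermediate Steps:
a = -1/1457 (a = 1/(-1540 + 83) = 1/(-1457) = -1/1457 ≈ -0.00068634)
(15738 - 17051) + a = (15738 - 17051) - 1/1457 = -1313 - 1/1457 = -1913042/1457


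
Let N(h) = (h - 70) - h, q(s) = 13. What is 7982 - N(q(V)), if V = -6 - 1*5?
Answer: 8052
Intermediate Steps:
V = -11 (V = -6 - 5 = -11)
N(h) = -70 (N(h) = (-70 + h) - h = -70)
7982 - N(q(V)) = 7982 - 1*(-70) = 7982 + 70 = 8052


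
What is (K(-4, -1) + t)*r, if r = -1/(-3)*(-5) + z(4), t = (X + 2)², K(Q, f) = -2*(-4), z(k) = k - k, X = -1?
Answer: -15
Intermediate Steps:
z(k) = 0
K(Q, f) = 8
t = 1 (t = (-1 + 2)² = 1² = 1)
r = -5/3 (r = -1/(-3)*(-5) + 0 = -1*(-⅓)*(-5) + 0 = (⅓)*(-5) + 0 = -5/3 + 0 = -5/3 ≈ -1.6667)
(K(-4, -1) + t)*r = (8 + 1)*(-5/3) = 9*(-5/3) = -15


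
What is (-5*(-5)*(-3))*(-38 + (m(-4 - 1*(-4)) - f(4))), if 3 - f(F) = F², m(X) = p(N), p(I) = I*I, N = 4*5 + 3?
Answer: -37800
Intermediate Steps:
N = 23 (N = 20 + 3 = 23)
p(I) = I²
m(X) = 529 (m(X) = 23² = 529)
f(F) = 3 - F²
(-5*(-5)*(-3))*(-38 + (m(-4 - 1*(-4)) - f(4))) = (-5*(-5)*(-3))*(-38 + (529 - (3 - 1*4²))) = (25*(-3))*(-38 + (529 - (3 - 1*16))) = -75*(-38 + (529 - (3 - 16))) = -75*(-38 + (529 - 1*(-13))) = -75*(-38 + (529 + 13)) = -75*(-38 + 542) = -75*504 = -37800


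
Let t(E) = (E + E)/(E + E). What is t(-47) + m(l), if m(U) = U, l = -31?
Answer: -30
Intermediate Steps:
t(E) = 1 (t(E) = (2*E)/((2*E)) = (2*E)*(1/(2*E)) = 1)
t(-47) + m(l) = 1 - 31 = -30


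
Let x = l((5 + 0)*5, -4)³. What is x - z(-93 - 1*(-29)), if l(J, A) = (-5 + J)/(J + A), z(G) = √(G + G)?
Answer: 8000/9261 - 8*I*√2 ≈ 0.86384 - 11.314*I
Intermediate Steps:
z(G) = √2*√G (z(G) = √(2*G) = √2*√G)
l(J, A) = (-5 + J)/(A + J)
x = 8000/9261 (x = ((-5 + (5 + 0)*5)/(-4 + (5 + 0)*5))³ = ((-5 + 5*5)/(-4 + 5*5))³ = ((-5 + 25)/(-4 + 25))³ = (20/21)³ = 8000/9261 ≈ 0.86384)
x - z(-93 - 1*(-29)) = 8000/9261 - √2*√(-93 - 1*(-29)) = 8000/9261 - √2*√(-93 + 29) = 8000/9261 - √2*√(-64) = 8000/9261 - √2*8*I = 8000/9261 - 8*I*√2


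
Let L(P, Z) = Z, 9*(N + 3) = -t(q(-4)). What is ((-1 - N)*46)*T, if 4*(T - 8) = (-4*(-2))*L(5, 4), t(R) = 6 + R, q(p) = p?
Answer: 14720/9 ≈ 1635.6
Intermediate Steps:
N = -29/9 (N = -3 + (-(6 - 4))/9 = -3 + (-1*2)/9 = -3 + (⅑)*(-2) = -3 - 2/9 = -29/9 ≈ -3.2222)
T = 16 (T = 8 + (-4*(-2)*4)/4 = 8 + (8*4)/4 = 8 + (¼)*32 = 8 + 8 = 16)
((-1 - N)*46)*T = ((-1 - 1*(-29/9))*46)*16 = ((-1 + 29/9)*46)*16 = ((20/9)*46)*16 = (920/9)*16 = 14720/9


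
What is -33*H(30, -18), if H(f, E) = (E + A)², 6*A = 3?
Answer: -40425/4 ≈ -10106.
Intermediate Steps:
A = ½ (A = (⅙)*3 = ½ ≈ 0.50000)
H(f, E) = (½ + E)² (H(f, E) = (E + ½)² = (½ + E)²)
-33*H(30, -18) = -33*(1 + 2*(-18))²/4 = -33*(1 - 36)²/4 = -33*(-35)²/4 = -33*1225/4 = -40425/4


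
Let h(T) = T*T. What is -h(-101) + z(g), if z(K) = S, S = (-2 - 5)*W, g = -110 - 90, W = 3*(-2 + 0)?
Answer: -10159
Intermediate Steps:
W = -6 (W = 3*(-2) = -6)
h(T) = T**2
g = -200
S = 42 (S = (-2 - 5)*(-6) = -7*(-6) = 42)
z(K) = 42
-h(-101) + z(g) = -1*(-101)**2 + 42 = -1*10201 + 42 = -10201 + 42 = -10159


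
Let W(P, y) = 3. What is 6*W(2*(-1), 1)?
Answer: 18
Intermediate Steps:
6*W(2*(-1), 1) = 6*3 = 18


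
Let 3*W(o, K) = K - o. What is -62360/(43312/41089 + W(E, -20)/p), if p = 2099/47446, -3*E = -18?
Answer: 806743316094/2520724519 ≈ 320.04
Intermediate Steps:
E = 6 (E = -⅓*(-18) = 6)
p = 2099/47446 (p = 2099*(1/47446) = 2099/47446 ≈ 0.044240)
W(o, K) = -o/3 + K/3 (W(o, K) = (K - o)/3 = -o/3 + K/3)
-62360/(43312/41089 + W(E, -20)/p) = -62360/(43312/41089 + (-⅓*6 + (⅓)*(-20))/(2099/47446)) = -62360/(43312*(1/41089) + (-2 - 20/3)*(47446/2099)) = -62360/(43312/41089 - 26/3*47446/2099) = -62360/(43312/41089 - 1233596/6297) = -62360/(-50414490380/258737433) = -62360*(-258737433/50414490380) = 806743316094/2520724519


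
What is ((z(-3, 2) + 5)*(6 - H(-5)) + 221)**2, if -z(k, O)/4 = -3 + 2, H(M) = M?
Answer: 102400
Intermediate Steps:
z(k, O) = 4 (z(k, O) = -4*(-3 + 2) = -4*(-1) = 4)
((z(-3, 2) + 5)*(6 - H(-5)) + 221)**2 = ((4 + 5)*(6 - 1*(-5)) + 221)**2 = (9*(6 + 5) + 221)**2 = (9*11 + 221)**2 = (99 + 221)**2 = 320**2 = 102400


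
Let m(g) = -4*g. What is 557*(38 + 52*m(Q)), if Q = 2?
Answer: -210546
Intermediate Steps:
557*(38 + 52*m(Q)) = 557*(38 + 52*(-4*2)) = 557*(38 + 52*(-8)) = 557*(38 - 416) = 557*(-378) = -210546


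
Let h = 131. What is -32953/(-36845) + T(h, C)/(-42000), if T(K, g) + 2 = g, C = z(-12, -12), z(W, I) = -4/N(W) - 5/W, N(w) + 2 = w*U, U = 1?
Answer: 23252440021/25997832000 ≈ 0.89440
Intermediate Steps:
N(w) = -2 + w (N(w) = -2 + w*1 = -2 + w)
z(W, I) = -5/W - 4/(-2 + W) (z(W, I) = -4/(-2 + W) - 5/W = -5/W - 4/(-2 + W))
C = 59/84 (C = (10 - 9*(-12))/((-12)*(-2 - 12)) = -1/12*(10 + 108)/(-14) = -1/12*(-1/14)*118 = 59/84 ≈ 0.70238)
T(K, g) = -2 + g
-32953/(-36845) + T(h, C)/(-42000) = -32953/(-36845) + (-2 + 59/84)/(-42000) = -32953*(-1/36845) - 109/84*(-1/42000) = 32953/36845 + 109/3528000 = 23252440021/25997832000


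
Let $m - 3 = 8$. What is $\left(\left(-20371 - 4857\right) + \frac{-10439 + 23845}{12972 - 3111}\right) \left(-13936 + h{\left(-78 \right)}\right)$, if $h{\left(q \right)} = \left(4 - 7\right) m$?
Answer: $\frac{3474927071038}{9861} \approx 3.5239 \cdot 10^{8}$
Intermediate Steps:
$m = 11$ ($m = 3 + 8 = 11$)
$h{\left(q \right)} = -33$ ($h{\left(q \right)} = \left(4 - 7\right) 11 = \left(-3\right) 11 = -33$)
$\left(\left(-20371 - 4857\right) + \frac{-10439 + 23845}{12972 - 3111}\right) \left(-13936 + h{\left(-78 \right)}\right) = \left(\left(-20371 - 4857\right) + \frac{-10439 + 23845}{12972 - 3111}\right) \left(-13936 - 33\right) = \left(-25228 + \frac{13406}{9861}\right) \left(-13969\right) = \left(- \frac{248759902}{9861}\right) \left(-13969\right) = \frac{3474927071038}{9861}$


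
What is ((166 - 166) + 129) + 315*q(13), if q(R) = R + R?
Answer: 8319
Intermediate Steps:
q(R) = 2*R
((166 - 166) + 129) + 315*q(13) = ((166 - 166) + 129) + 315*(2*13) = (0 + 129) + 315*26 = 129 + 8190 = 8319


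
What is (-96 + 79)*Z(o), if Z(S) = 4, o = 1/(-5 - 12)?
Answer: -68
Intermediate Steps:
o = -1/17 (o = 1/(-17) = -1/17 ≈ -0.058824)
(-96 + 79)*Z(o) = (-96 + 79)*4 = -17*4 = -68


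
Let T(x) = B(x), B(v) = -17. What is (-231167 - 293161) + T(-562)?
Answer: -524345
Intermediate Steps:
T(x) = -17
(-231167 - 293161) + T(-562) = (-231167 - 293161) - 17 = -524328 - 17 = -524345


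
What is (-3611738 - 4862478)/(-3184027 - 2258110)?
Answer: 8474216/5442137 ≈ 1.5571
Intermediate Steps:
(-3611738 - 4862478)/(-3184027 - 2258110) = -8474216/(-5442137) = -8474216*(-1/5442137) = 8474216/5442137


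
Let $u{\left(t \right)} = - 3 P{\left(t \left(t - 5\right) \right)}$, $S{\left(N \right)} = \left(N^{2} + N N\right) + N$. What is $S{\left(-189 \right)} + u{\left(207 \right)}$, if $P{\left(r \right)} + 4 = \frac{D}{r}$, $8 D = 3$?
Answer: $\frac{2648777519}{37168} \approx 71265.0$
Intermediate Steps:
$D = \frac{3}{8}$ ($D = \frac{1}{8} \cdot 3 = \frac{3}{8} \approx 0.375$)
$P{\left(r \right)} = -4 + \frac{3}{8 r}$
$S{\left(N \right)} = N + 2 N^{2}$ ($S{\left(N \right)} = \left(N^{2} + N^{2}\right) + N = 2 N^{2} + N = N + 2 N^{2}$)
$u{\left(t \right)} = 12 - \frac{9}{8 t \left(-5 + t\right)}$ ($u{\left(t \right)} = - 3 \left(-4 + \frac{3}{8 t \left(t - 5\right)}\right) = - 3 \left(-4 + \frac{3}{8 t \left(-5 + t\right)}\right) = 12 - \frac{9}{8 t \left(-5 + t\right)}$)
$S{\left(-189 \right)} + u{\left(207 \right)} = - 189 \left(1 + 2 \left(-189\right)\right) + \frac{3 \left(-3 + 32 \cdot 207 \left(-5 + 207\right)\right)}{8 \cdot 207 \left(-5 + 207\right)} = - 189 \left(1 - 378\right) + \frac{3}{8} \cdot \frac{1}{207} \cdot \frac{1}{202} \left(-3 + 32 \cdot 207 \cdot 202\right) = \left(-189\right) \left(-377\right) + \frac{3}{8} \cdot \frac{1}{207} \cdot \frac{1}{202} \left(-3 + 1338048\right) = 71253 + \frac{3}{8} \cdot \frac{1}{207} \cdot \frac{1}{202} \cdot 1338045 = 71253 + \frac{446015}{37168} = \frac{2648777519}{37168}$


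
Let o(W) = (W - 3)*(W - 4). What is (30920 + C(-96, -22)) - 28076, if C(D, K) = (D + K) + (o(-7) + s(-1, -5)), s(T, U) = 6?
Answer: 2842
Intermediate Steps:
o(W) = (-4 + W)*(-3 + W) (o(W) = (-3 + W)*(-4 + W) = (-4 + W)*(-3 + W))
C(D, K) = 116 + D + K (C(D, K) = (D + K) + ((12 + (-7)² - 7*(-7)) + 6) = (D + K) + ((12 + 49 + 49) + 6) = (D + K) + (110 + 6) = (D + K) + 116 = 116 + D + K)
(30920 + C(-96, -22)) - 28076 = (30920 + (116 - 96 - 22)) - 28076 = (30920 - 2) - 28076 = 30918 - 28076 = 2842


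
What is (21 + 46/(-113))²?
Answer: 5414929/12769 ≈ 424.07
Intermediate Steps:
(21 + 46/(-113))² = (21 + 46*(-1/113))² = (21 - 46/113)² = (2327/113)² = 5414929/12769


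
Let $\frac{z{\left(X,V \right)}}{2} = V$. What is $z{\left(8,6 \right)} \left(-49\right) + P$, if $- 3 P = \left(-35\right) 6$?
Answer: $-518$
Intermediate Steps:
$z{\left(X,V \right)} = 2 V$
$P = 70$ ($P = - \frac{\left(-35\right) 6}{3} = \left(- \frac{1}{3}\right) \left(-210\right) = 70$)
$z{\left(8,6 \right)} \left(-49\right) + P = 2 \cdot 6 \left(-49\right) + 70 = 12 \left(-49\right) + 70 = -588 + 70 = -518$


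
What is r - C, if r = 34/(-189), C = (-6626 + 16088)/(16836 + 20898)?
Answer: -26941/62559 ≈ -0.43065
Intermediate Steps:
C = 83/331 (C = 9462/37734 = 9462*(1/37734) = 83/331 ≈ 0.25076)
r = -34/189 (r = -1/189*34 = -34/189 ≈ -0.17989)
r - C = -34/189 - 1*83/331 = -34/189 - 83/331 = -26941/62559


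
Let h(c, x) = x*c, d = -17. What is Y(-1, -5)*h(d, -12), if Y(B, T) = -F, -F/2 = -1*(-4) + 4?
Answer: 3264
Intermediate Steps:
F = -16 (F = -2*(-1*(-4) + 4) = -2*(4 + 4) = -2*8 = -16)
h(c, x) = c*x
Y(B, T) = 16 (Y(B, T) = -1*(-16) = 16)
Y(-1, -5)*h(d, -12) = 16*(-17*(-12)) = 16*204 = 3264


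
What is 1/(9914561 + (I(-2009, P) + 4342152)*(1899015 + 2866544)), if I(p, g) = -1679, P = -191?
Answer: 1/20684790083968 ≈ 4.8345e-14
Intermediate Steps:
1/(9914561 + (I(-2009, P) + 4342152)*(1899015 + 2866544)) = 1/(9914561 + (-1679 + 4342152)*(1899015 + 2866544)) = 1/(9914561 + 4340473*4765559) = 1/(9914561 + 20684780169407) = 1/20684790083968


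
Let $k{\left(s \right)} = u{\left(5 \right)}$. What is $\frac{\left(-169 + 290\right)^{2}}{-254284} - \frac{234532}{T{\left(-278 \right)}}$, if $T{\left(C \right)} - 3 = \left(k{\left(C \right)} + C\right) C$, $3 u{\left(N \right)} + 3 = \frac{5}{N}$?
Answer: $- \frac{182316022561}{59099924428} \approx -3.0849$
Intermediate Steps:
$u{\left(N \right)} = -1 + \frac{5}{3 N}$ ($u{\left(N \right)} = -1 + \frac{5 \frac{1}{N}}{3} = -1 + \frac{5}{3 N}$)
$k{\left(s \right)} = - \frac{2}{3}$ ($k{\left(s \right)} = \frac{\frac{5}{3} - 5}{5} = \frac{1}{5} \left(- \frac{10}{3}\right) = - \frac{2}{3}$)
$T{\left(C \right)} = 3 + C \left(- \frac{2}{3} + C\right)$ ($T{\left(C \right)} = 3 + \left(- \frac{2}{3} + C\right) C = 3 + C \left(- \frac{2}{3} + C\right)$)
$\frac{\left(-169 + 290\right)^{2}}{-254284} - \frac{234532}{T{\left(-278 \right)}} = \frac{\left(-169 + 290\right)^{2}}{-254284} - \frac{234532}{3 + \left(-278\right)^{2} - - \frac{556}{3}} = 121^{2} \left(- \frac{1}{254284}\right) - \frac{234532}{3 + 77284 + \frac{556}{3}} = 14641 \left(- \frac{1}{254284}\right) - \frac{234532}{\frac{232417}{3}} = - \frac{14641}{254284} - \frac{703596}{232417} = - \frac{182316022561}{59099924428}$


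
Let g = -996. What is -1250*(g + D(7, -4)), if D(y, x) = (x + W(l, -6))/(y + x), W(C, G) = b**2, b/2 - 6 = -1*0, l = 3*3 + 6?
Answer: 3560000/3 ≈ 1.1867e+6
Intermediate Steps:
l = 15 (l = 9 + 6 = 15)
b = 12 (b = 12 + 2*(-1*0) = 12 + 2*0 = 12 + 0 = 12)
W(C, G) = 144 (W(C, G) = 12**2 = 144)
D(y, x) = (144 + x)/(x + y) (D(y, x) = (x + 144)/(y + x) = (144 + x)/(x + y))
-1250*(g + D(7, -4)) = -1250*(-996 + (144 - 4)/(-4 + 7)) = -1250*(-996 + 140/3) = -1250*(-2848/3) = 3560000/3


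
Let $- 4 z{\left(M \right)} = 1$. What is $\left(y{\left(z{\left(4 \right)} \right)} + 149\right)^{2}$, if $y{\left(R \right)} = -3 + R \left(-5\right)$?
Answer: $\frac{346921}{16} \approx 21683.0$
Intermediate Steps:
$z{\left(M \right)} = - \frac{1}{4}$ ($z{\left(M \right)} = \left(- \frac{1}{4}\right) 1 = - \frac{1}{4}$)
$y{\left(R \right)} = -3 - 5 R$
$\left(y{\left(z{\left(4 \right)} \right)} + 149\right)^{2} = \left(\left(-3 - - \frac{5}{4}\right) + 149\right)^{2} = \left(\left(-3 + \frac{5}{4}\right) + 149\right)^{2} = \left(- \frac{7}{4} + 149\right)^{2} = \left(\frac{589}{4}\right)^{2} = \frac{346921}{16}$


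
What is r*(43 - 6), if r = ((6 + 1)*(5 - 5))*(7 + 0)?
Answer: 0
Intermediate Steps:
r = 0 (r = (7*0)*7 = 0*7 = 0)
r*(43 - 6) = 0*(43 - 6) = 0*37 = 0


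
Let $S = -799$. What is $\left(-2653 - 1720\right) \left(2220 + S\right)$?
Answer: $-6214033$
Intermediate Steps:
$\left(-2653 - 1720\right) \left(2220 + S\right) = \left(-2653 - 1720\right) \left(2220 - 799\right) = \left(-4373\right) 1421 = -6214033$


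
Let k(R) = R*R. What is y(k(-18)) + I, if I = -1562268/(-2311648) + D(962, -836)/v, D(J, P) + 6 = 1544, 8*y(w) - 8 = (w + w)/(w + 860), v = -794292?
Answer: 29591474759551/16984142497248 ≈ 1.7423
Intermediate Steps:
k(R) = R²
y(w) = 1 + w/(4*(860 + w)) (y(w) = 1 + ((w + w)/(w + 860))/8 = 1 + ((2*w)/(860 + w))/8 = 1 + (2*w/(860 + w))/8 = 1 + w/(4*(860 + w)))
D(J, P) = 1538 (D(J, P) = -6 + 1544 = 1538)
I = 77333853727/114757719576 (I = -1562268/(-2311648) + 1538/(-794292) = -1562268*(-1/2311648) + 1538*(-1/794292) = 390567/577912 - 769/397146 = 77333853727/114757719576 ≈ 0.67389)
y(k(-18)) + I = 5*(688 + (-18)²)/(4*(860 + (-18)²)) + 77333853727/114757719576 = 5*(688 + 324)/(4*(860 + 324)) + 77333853727/114757719576 = (5/4)*1012/1184 + 77333853727/114757719576 = (5/4)*(1/1184)*1012 + 77333853727/114757719576 = 1265/1184 + 77333853727/114757719576 = 29591474759551/16984142497248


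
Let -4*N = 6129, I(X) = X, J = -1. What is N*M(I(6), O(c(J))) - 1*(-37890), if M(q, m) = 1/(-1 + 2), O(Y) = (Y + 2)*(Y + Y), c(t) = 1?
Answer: 145431/4 ≈ 36358.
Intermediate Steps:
O(Y) = 2*Y*(2 + Y) (O(Y) = (2 + Y)*(2*Y) = 2*Y*(2 + Y))
M(q, m) = 1 (M(q, m) = 1/1 = 1)
N = -6129/4 (N = -¼*6129 = -6129/4 ≈ -1532.3)
N*M(I(6), O(c(J))) - 1*(-37890) = -6129/4*1 - 1*(-37890) = -6129/4 + 37890 = 145431/4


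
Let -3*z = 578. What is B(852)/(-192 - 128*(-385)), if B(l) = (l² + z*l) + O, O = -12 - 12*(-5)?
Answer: 70225/6136 ≈ 11.445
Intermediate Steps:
z = -578/3 (z = -⅓*578 = -578/3 ≈ -192.67)
O = 48 (O = -12 + 60 = 48)
B(l) = 48 + l² - 578*l/3 (B(l) = (l² - 578*l/3) + 48 = 48 + l² - 578*l/3)
B(852)/(-192 - 128*(-385)) = (48 + 852² - 578/3*852)/(-192 - 128*(-385)) = (48 + 725904 - 164152)/(-192 + 49280) = 561800/49088 = 561800*(1/49088) = 70225/6136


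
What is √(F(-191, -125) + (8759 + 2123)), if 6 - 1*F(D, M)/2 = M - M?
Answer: √10894 ≈ 104.37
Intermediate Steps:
F(D, M) = 12 (F(D, M) = 12 - 2*(M - M) = 12 - 2*0 = 12 + 0 = 12)
√(F(-191, -125) + (8759 + 2123)) = √(12 + (8759 + 2123)) = √(12 + 10882) = √10894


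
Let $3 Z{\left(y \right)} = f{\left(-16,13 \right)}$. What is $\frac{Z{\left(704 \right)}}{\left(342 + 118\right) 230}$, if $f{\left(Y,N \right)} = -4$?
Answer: $- \frac{1}{79350} \approx -1.2602 \cdot 10^{-5}$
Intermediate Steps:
$Z{\left(y \right)} = - \frac{4}{3}$ ($Z{\left(y \right)} = \frac{1}{3} \left(-4\right) = - \frac{4}{3}$)
$\frac{Z{\left(704 \right)}}{\left(342 + 118\right) 230} = - \frac{4}{3 \left(342 + 118\right) 230} = - \frac{4}{3 \cdot 460 \cdot 230} = - \frac{4}{3 \cdot 105800} = \left(- \frac{4}{3}\right) \frac{1}{105800} = - \frac{1}{79350}$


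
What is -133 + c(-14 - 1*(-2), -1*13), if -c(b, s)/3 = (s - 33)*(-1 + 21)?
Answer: 2627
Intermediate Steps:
c(b, s) = 1980 - 60*s (c(b, s) = -3*(s - 33)*(-1 + 21) = -3*(-33 + s)*20 = -3*(-660 + 20*s) = 1980 - 60*s)
-133 + c(-14 - 1*(-2), -1*13) = -133 + (1980 - (-60)*13) = -133 + (1980 - 60*(-13)) = -133 + (1980 + 780) = -133 + 2760 = 2627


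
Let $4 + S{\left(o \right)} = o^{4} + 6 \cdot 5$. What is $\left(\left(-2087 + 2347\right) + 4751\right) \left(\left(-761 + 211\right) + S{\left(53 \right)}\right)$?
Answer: $39536574527$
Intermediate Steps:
$S{\left(o \right)} = 26 + o^{4}$ ($S{\left(o \right)} = -4 + \left(o^{4} + 6 \cdot 5\right) = -4 + \left(o^{4} + 30\right) = -4 + \left(30 + o^{4}\right) = 26 + o^{4}$)
$\left(\left(-2087 + 2347\right) + 4751\right) \left(\left(-761 + 211\right) + S{\left(53 \right)}\right) = \left(\left(-2087 + 2347\right) + 4751\right) \left(\left(-761 + 211\right) + \left(26 + 53^{4}\right)\right) = \left(260 + 4751\right) \left(-550 + \left(26 + 7890481\right)\right) = 5011 \left(-550 + 7890507\right) = 5011 \cdot 7889957 = 39536574527$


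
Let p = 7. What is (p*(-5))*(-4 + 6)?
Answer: -70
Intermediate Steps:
(p*(-5))*(-4 + 6) = (7*(-5))*(-4 + 6) = -35*2 = -70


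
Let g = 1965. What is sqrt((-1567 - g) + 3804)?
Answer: 4*sqrt(17) ≈ 16.492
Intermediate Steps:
sqrt((-1567 - g) + 3804) = sqrt((-1567 - 1*1965) + 3804) = sqrt((-1567 - 1965) + 3804) = sqrt(-3532 + 3804) = sqrt(272) = 4*sqrt(17)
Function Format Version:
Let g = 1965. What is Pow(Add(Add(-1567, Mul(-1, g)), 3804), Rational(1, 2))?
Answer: Mul(4, Pow(17, Rational(1, 2))) ≈ 16.492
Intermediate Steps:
Pow(Add(Add(-1567, Mul(-1, g)), 3804), Rational(1, 2)) = Pow(Add(Add(-1567, Mul(-1, 1965)), 3804), Rational(1, 2)) = Pow(Add(Add(-1567, -1965), 3804), Rational(1, 2)) = Pow(Add(-3532, 3804), Rational(1, 2)) = Pow(272, Rational(1, 2)) = Mul(4, Pow(17, Rational(1, 2)))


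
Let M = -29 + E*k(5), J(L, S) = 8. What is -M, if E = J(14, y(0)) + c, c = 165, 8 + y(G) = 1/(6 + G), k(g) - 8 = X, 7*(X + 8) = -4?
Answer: 895/7 ≈ 127.86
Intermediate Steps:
X = -60/7 (X = -8 + (⅐)*(-4) = -8 - 4/7 = -60/7 ≈ -8.5714)
k(g) = -4/7 (k(g) = 8 - 60/7 = -4/7)
y(G) = -8 + 1/(6 + G)
E = 173 (E = 8 + 165 = 173)
M = -895/7 (M = -29 + 173*(-4/7) = -29 - 692/7 = -895/7 ≈ -127.86)
-M = -1*(-895/7) = 895/7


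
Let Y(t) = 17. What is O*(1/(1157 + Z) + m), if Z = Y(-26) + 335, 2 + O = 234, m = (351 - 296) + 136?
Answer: 66867040/1509 ≈ 44312.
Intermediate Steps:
m = 191 (m = 55 + 136 = 191)
O = 232 (O = -2 + 234 = 232)
Z = 352 (Z = 17 + 335 = 352)
O*(1/(1157 + Z) + m) = 232*(1/(1157 + 352) + 191) = 232*(1/1509 + 191) = 232*(288220/1509) = 66867040/1509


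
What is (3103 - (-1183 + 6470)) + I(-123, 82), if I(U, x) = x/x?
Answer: -2183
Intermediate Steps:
I(U, x) = 1
(3103 - (-1183 + 6470)) + I(-123, 82) = (3103 - (-1183 + 6470)) + 1 = (3103 - 1*5287) + 1 = (3103 - 5287) + 1 = -2184 + 1 = -2183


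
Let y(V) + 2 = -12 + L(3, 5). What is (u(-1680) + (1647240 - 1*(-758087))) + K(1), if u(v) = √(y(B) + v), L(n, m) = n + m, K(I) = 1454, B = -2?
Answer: 2406781 + I*√1686 ≈ 2.4068e+6 + 41.061*I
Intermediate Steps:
L(n, m) = m + n
y(V) = -6 (y(V) = -2 + (-12 + (5 + 3)) = -2 + (-12 + 8) = -2 - 4 = -6)
u(v) = √(-6 + v)
(u(-1680) + (1647240 - 1*(-758087))) + K(1) = (√(-6 - 1680) + (1647240 - 1*(-758087))) + 1454 = (√(-1686) + (1647240 + 758087)) + 1454 = (I*√1686 + 2405327) + 1454 = (2405327 + I*√1686) + 1454 = 2406781 + I*√1686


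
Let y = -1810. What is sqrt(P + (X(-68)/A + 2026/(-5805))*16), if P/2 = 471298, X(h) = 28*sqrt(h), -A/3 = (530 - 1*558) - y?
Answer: 2*sqrt(960843920790105 - 170847600*I*sqrt(17))/63855 ≈ 970.87 - 0.00035589*I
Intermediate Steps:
A = -5346 (A = -3*((530 - 1*558) - 1*(-1810)) = -3*((530 - 558) + 1810) = -3*(-28 + 1810) = -3*1782 = -5346)
P = 942596 (P = 2*471298 = 942596)
sqrt(P + (X(-68)/A + 2026/(-5805))*16) = sqrt(942596 + ((28*sqrt(-68))/(-5346) + 2026/(-5805))*16) = sqrt(942596 + ((28*(2*I*sqrt(17)))*(-1/5346) + 2026*(-1/5805))*16) = sqrt(942596 + ((56*I*sqrt(17))*(-1/5346) - 2026/5805)*16) = sqrt(942596 + (-28*I*sqrt(17)/2673 - 2026/5805)*16) = sqrt(942596 + (-2026/5805 - 28*I*sqrt(17)/2673)*16) = sqrt(942596 + (-32416/5805 - 448*I*sqrt(17)/2673)) = sqrt(5471737364/5805 - 448*I*sqrt(17)/2673)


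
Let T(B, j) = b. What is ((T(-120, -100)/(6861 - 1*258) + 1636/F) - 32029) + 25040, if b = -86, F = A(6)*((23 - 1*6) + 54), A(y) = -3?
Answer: -15399723/2201 ≈ -6996.7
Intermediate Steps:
F = -213 (F = -3*((23 - 1*6) + 54) = -3*((23 - 6) + 54) = -3*(17 + 54) = -3*71 = -213)
T(B, j) = -86
((T(-120, -100)/(6861 - 1*258) + 1636/F) - 32029) + 25040 = ((-86/(6861 - 1*258) + 1636/(-213)) - 32029) + 25040 = ((-86/(6861 - 258) + 1636*(-1/213)) - 32029) + 25040 = ((-86/6603 - 1636/213) - 32029) + 25040 = (-16934/2201 - 32029) + 25040 = -70512763/2201 + 25040 = -15399723/2201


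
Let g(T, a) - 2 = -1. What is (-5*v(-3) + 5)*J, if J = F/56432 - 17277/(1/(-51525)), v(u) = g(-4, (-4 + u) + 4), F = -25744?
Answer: 0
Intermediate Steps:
g(T, a) = 1 (g(T, a) = 2 - 1 = 1)
v(u) = 1
J = 3139726316366/3527 (J = -25744/56432 - 17277/(1/(-51525)) = -25744*1/56432 - 17277/(-1/51525) = -1609/3527 - 17277*(-51525) = -1609/3527 + 890197425 = 3139726316366/3527 ≈ 8.9020e+8)
(-5*v(-3) + 5)*J = (-5*1 + 5)*(3139726316366/3527) = (-5 + 5)*(3139726316366/3527) = 0*(3139726316366/3527) = 0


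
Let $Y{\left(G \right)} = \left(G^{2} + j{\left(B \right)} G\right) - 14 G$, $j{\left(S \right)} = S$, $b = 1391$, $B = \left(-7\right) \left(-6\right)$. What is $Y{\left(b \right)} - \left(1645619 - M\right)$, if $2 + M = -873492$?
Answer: $-545284$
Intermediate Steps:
$M = -873494$ ($M = -2 - 873492 = -873494$)
$B = 42$
$Y{\left(G \right)} = G^{2} + 28 G$ ($Y{\left(G \right)} = \left(G^{2} + 42 G\right) - 14 G = G^{2} + 28 G$)
$Y{\left(b \right)} - \left(1645619 - M\right) = 1391 \left(28 + 1391\right) - \left(1645619 - -873494\right) = 1391 \cdot 1419 - \left(1645619 + 873494\right) = 1973829 - 2519113 = -545284$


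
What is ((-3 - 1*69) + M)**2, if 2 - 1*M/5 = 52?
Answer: 103684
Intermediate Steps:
M = -250 (M = 10 - 5*52 = 10 - 260 = -250)
((-3 - 1*69) + M)**2 = ((-3 - 1*69) - 250)**2 = ((-3 - 69) - 250)**2 = (-72 - 250)**2 = (-322)**2 = 103684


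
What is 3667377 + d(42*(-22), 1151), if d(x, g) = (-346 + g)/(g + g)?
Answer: 8442302659/2302 ≈ 3.6674e+6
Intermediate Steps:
d(x, g) = (-346 + g)/(2*g) (d(x, g) = (-346 + g)/((2*g)) = (-346 + g)*(1/(2*g)) = (-346 + g)/(2*g))
3667377 + d(42*(-22), 1151) = 3667377 + (½)*(-346 + 1151)/1151 = 3667377 + (½)*(1/1151)*805 = 3667377 + 805/2302 = 8442302659/2302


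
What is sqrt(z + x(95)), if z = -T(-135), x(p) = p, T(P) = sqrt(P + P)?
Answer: sqrt(95 - 3*I*sqrt(30)) ≈ 9.7829 - 0.83982*I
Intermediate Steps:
T(P) = sqrt(2)*sqrt(P) (T(P) = sqrt(2*P) = sqrt(2)*sqrt(P))
z = -3*I*sqrt(30) (z = -sqrt(2)*sqrt(-135) = -sqrt(2)*3*I*sqrt(15) = -3*I*sqrt(30) ≈ -16.432*I)
sqrt(z + x(95)) = sqrt(-3*I*sqrt(30) + 95) = sqrt(95 - 3*I*sqrt(30))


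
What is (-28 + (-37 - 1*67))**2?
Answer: 17424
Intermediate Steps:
(-28 + (-37 - 1*67))**2 = (-28 + (-37 - 67))**2 = (-28 - 104)**2 = (-132)**2 = 17424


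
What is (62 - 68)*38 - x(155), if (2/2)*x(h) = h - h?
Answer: -228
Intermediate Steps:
x(h) = 0 (x(h) = h - h = 0)
(62 - 68)*38 - x(155) = (62 - 68)*38 - 1*0 = -6*38 + 0 = -228 + 0 = -228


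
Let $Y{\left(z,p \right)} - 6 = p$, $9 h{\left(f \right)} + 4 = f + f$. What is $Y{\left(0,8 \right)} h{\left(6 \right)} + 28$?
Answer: $\frac{364}{9} \approx 40.444$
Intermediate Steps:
$h{\left(f \right)} = - \frac{4}{9} + \frac{2 f}{9}$ ($h{\left(f \right)} = - \frac{4}{9} + \frac{f + f}{9} = - \frac{4}{9} + \frac{2 f}{9}$)
$Y{\left(z,p \right)} = 6 + p$
$Y{\left(0,8 \right)} h{\left(6 \right)} + 28 = \left(6 + 8\right) \left(- \frac{4}{9} + \frac{2}{9} \cdot 6\right) + 28 = 14 \left(- \frac{4}{9} + \frac{4}{3}\right) + 28 = 14 \cdot \frac{8}{9} + 28 = \frac{112}{9} + 28 = \frac{364}{9}$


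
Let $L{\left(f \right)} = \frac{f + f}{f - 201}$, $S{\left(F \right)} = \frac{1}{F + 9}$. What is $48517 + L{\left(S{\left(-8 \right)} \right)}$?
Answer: $\frac{4851699}{100} \approx 48517.0$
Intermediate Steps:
$S{\left(F \right)} = \frac{1}{9 + F}$
$L{\left(f \right)} = \frac{2 f}{-201 + f}$
$48517 + L{\left(S{\left(-8 \right)} \right)} = 48517 + \frac{2}{\left(9 - 8\right) \left(-201 + \frac{1}{9 - 8}\right)} = 48517 + \frac{2}{1 \left(-201 + 1^{-1}\right)} = 48517 + 2 \cdot 1 \frac{1}{-201 + 1} = 48517 + 2 \cdot 1 \frac{1}{-200} = 48517 + 2 \cdot 1 \left(- \frac{1}{200}\right) = 48517 - \frac{1}{100} = \frac{4851699}{100}$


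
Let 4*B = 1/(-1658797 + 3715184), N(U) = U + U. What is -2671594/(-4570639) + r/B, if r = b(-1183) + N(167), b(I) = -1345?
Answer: -38009566597837298/4570639 ≈ -8.3160e+9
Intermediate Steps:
N(U) = 2*U
r = -1011 (r = -1345 + 2*167 = -1345 + 334 = -1011)
B = 1/8225548 (B = 1/(4*(-1658797 + 3715184)) = (1/4)/2056387 = (1/4)*(1/2056387) = 1/8225548 ≈ 1.2157e-7)
-2671594/(-4570639) + r/B = -2671594/(-4570639) - 1011/1/8225548 = -2671594*(-1/4570639) - 1011*8225548 = 2671594/4570639 - 8316029028 = -38009566597837298/4570639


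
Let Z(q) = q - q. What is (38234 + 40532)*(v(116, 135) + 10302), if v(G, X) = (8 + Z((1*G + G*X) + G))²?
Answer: 816488356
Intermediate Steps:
Z(q) = 0
v(G, X) = 64 (v(G, X) = (8 + 0)² = 8² = 64)
(38234 + 40532)*(v(116, 135) + 10302) = (38234 + 40532)*(64 + 10302) = 78766*10366 = 816488356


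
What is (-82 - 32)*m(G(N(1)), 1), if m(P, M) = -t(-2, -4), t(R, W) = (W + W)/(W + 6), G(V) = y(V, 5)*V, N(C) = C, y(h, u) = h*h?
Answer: -456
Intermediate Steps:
y(h, u) = h²
G(V) = V³ (G(V) = V²*V = V³)
t(R, W) = 2*W/(6 + W) (t(R, W) = (2*W)/(6 + W) = 2*W/(6 + W))
m(P, M) = 4 (m(P, M) = -2*(-4)/(6 - 4) = -2*(-4)/2 = -1*(-4) = 4)
(-82 - 32)*m(G(N(1)), 1) = (-82 - 32)*4 = -114*4 = -456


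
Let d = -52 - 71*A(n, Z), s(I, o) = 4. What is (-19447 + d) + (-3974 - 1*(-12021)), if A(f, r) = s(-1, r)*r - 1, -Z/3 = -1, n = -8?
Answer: -12233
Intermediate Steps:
Z = 3 (Z = -3*(-1) = 3)
A(f, r) = -1 + 4*r (A(f, r) = 4*r - 1 = -1 + 4*r)
d = -833 (d = -52 - 71*(-1 + 4*3) = -52 - 71*(-1 + 12) = -52 - 71*11 = -52 - 781 = -833)
(-19447 + d) + (-3974 - 1*(-12021)) = (-19447 - 833) + (-3974 - 1*(-12021)) = -20280 + (-3974 + 12021) = -20280 + 8047 = -12233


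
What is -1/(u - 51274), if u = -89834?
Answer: 1/141108 ≈ 7.0868e-6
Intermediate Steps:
-1/(u - 51274) = -1/(-89834 - 51274) = -1/(-141108) = -1*(-1/141108) = 1/141108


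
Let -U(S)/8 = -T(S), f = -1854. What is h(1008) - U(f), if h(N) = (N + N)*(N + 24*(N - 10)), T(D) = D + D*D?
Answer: 22835664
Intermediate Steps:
T(D) = D + D²
h(N) = 2*N*(-240 + 25*N) (h(N) = (2*N)*(N + 24*(-10 + N)) = (2*N)*(N + (-240 + 24*N)) = (2*N)*(-240 + 25*N) = 2*N*(-240 + 25*N))
U(S) = 8*S*(1 + S) (U(S) = -(-8)*S*(1 + S) = 8*S*(1 + S))
h(1008) - U(f) = 10*1008*(-48 + 5*1008) - 8*(-1854)*(1 - 1854) = 10*1008*(-48 + 5040) - 8*(-1854)*(-1853) = 10*1008*4992 - 1*27483696 = 50319360 - 27483696 = 22835664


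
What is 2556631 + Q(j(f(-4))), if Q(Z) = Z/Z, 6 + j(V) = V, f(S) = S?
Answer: 2556632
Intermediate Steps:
j(V) = -6 + V
Q(Z) = 1
2556631 + Q(j(f(-4))) = 2556631 + 1 = 2556632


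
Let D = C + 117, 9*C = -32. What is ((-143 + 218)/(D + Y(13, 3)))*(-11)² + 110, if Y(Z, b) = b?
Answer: 196955/1048 ≈ 187.93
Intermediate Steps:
C = -32/9 (C = (⅑)*(-32) = -32/9 ≈ -3.5556)
D = 1021/9 (D = -32/9 + 117 = 1021/9 ≈ 113.44)
((-143 + 218)/(D + Y(13, 3)))*(-11)² + 110 = ((-143 + 218)/(1021/9 + 3))*(-11)² + 110 = (75/(1048/9))*121 + 110 = (75*(9/1048))*121 + 110 = (675/1048)*121 + 110 = 81675/1048 + 110 = 196955/1048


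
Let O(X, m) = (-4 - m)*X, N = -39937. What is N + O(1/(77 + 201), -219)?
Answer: -11102271/278 ≈ -39936.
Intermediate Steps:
O(X, m) = X*(-4 - m)
N + O(1/(77 + 201), -219) = -39937 - (4 - 219)/(77 + 201) = -39937 - 1*(-215)/278 = -39937 - 1*1/278*(-215) = -39937 + 215/278 = -11102271/278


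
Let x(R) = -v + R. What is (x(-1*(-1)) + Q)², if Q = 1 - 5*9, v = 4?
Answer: 2209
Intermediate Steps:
x(R) = -4 + R (x(R) = -1*4 + R = -4 + R)
Q = -44 (Q = 1 - 45 = -44)
(x(-1*(-1)) + Q)² = ((-4 - 1*(-1)) - 44)² = ((-4 + 1) - 44)² = (-3 - 44)² = (-47)² = 2209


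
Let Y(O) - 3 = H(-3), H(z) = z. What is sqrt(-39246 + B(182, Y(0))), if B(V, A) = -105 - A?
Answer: I*sqrt(39351) ≈ 198.37*I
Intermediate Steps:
Y(O) = 0 (Y(O) = 3 - 3 = 0)
sqrt(-39246 + B(182, Y(0))) = sqrt(-39246 + (-105 - 1*0)) = sqrt(-39246 + (-105 + 0)) = sqrt(-39246 - 105) = sqrt(-39351) = I*sqrt(39351)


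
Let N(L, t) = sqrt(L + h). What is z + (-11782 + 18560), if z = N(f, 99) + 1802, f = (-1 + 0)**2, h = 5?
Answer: 8580 + sqrt(6) ≈ 8582.5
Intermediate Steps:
f = 1 (f = (-1)**2 = 1)
N(L, t) = sqrt(5 + L) (N(L, t) = sqrt(L + 5) = sqrt(5 + L))
z = 1802 + sqrt(6) (z = sqrt(5 + 1) + 1802 = sqrt(6) + 1802 = 1802 + sqrt(6) ≈ 1804.4)
z + (-11782 + 18560) = (1802 + sqrt(6)) + (-11782 + 18560) = (1802 + sqrt(6)) + 6778 = 8580 + sqrt(6)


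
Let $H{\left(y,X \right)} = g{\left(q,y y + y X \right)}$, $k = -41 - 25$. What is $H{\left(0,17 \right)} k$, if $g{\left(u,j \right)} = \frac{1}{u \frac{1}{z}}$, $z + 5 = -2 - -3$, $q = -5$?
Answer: $- \frac{264}{5} \approx -52.8$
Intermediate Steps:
$z = -4$ ($z = -5 - -1 = -5 + \left(-2 + 3\right) = -5 + 1 = -4$)
$k = -66$
$g{\left(u,j \right)} = - \frac{4}{u}$ ($g{\left(u,j \right)} = \frac{1}{u \frac{1}{-4}} = \frac{1}{u \left(- \frac{1}{4}\right)} = \frac{1}{\left(- \frac{1}{4}\right) u} = - \frac{4}{u}$)
$H{\left(y,X \right)} = \frac{4}{5}$ ($H{\left(y,X \right)} = - \frac{4}{-5} = \left(-4\right) \left(- \frac{1}{5}\right) = \frac{4}{5}$)
$H{\left(0,17 \right)} k = \frac{4}{5} \left(-66\right) = - \frac{264}{5}$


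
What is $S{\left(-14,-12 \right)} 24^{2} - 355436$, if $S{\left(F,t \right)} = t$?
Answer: $-362348$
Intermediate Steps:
$S{\left(-14,-12 \right)} 24^{2} - 355436 = - 12 \cdot 24^{2} - 355436 = \left(-12\right) 576 - 355436 = -6912 - 355436 = -362348$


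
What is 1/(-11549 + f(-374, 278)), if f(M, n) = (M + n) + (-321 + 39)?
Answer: -1/11927 ≈ -8.3843e-5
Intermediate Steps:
f(M, n) = -282 + M + n (f(M, n) = (M + n) - 282 = -282 + M + n)
1/(-11549 + f(-374, 278)) = 1/(-11549 + (-282 - 374 + 278)) = 1/(-11549 - 378) = 1/(-11927) = -1/11927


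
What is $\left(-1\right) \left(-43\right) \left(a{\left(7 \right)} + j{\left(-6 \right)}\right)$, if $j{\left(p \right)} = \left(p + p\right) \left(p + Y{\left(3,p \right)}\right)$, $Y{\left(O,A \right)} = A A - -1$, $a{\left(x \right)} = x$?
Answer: $-15695$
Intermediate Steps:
$Y{\left(O,A \right)} = 1 + A^{2}$ ($Y{\left(O,A \right)} = A^{2} + 1 = 1 + A^{2}$)
$j{\left(p \right)} = 2 p \left(1 + p + p^{2}\right)$ ($j{\left(p \right)} = \left(p + p\right) \left(p + \left(1 + p^{2}\right)\right) = 2 p \left(1 + p + p^{2}\right)$)
$\left(-1\right) \left(-43\right) \left(a{\left(7 \right)} + j{\left(-6 \right)}\right) = \left(-1\right) \left(-43\right) \left(7 + 2 \left(-6\right) \left(1 - 6 + \left(-6\right)^{2}\right)\right) = 43 \left(7 + 2 \left(-6\right) \left(1 - 6 + 36\right)\right) = 43 \left(7 + 2 \left(-6\right) 31\right) = 43 \left(7 - 372\right) = 43 \left(-365\right) = -15695$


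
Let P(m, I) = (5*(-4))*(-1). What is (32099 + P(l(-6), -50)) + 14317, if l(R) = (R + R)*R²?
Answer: 46436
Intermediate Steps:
l(R) = 2*R³ (l(R) = (2*R)*R² = 2*R³)
P(m, I) = 20 (P(m, I) = -20*(-1) = 20)
(32099 + P(l(-6), -50)) + 14317 = (32099 + 20) + 14317 = 32119 + 14317 = 46436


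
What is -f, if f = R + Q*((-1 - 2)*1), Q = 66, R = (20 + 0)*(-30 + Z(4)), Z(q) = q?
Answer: 718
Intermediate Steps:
R = -520 (R = (20 + 0)*(-30 + 4) = 20*(-26) = -520)
f = -718 (f = -520 + 66*((-1 - 2)*1) = -520 + 66*(-3*1) = -520 + 66*(-3) = -520 - 198 = -718)
-f = -1*(-718) = 718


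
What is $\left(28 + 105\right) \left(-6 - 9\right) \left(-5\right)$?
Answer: $9975$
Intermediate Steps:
$\left(28 + 105\right) \left(-6 - 9\right) \left(-5\right) = 133 \left(-6 - 9\right) \left(-5\right) = 133 \left(\left(-15\right) \left(-5\right)\right) = 133 \cdot 75 = 9975$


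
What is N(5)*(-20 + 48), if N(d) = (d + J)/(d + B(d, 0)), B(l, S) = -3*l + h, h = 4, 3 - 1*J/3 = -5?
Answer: -406/3 ≈ -135.33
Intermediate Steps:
J = 24 (J = 9 - 3*(-5) = 9 + 15 = 24)
B(l, S) = 4 - 3*l (B(l, S) = -3*l + 4 = 4 - 3*l)
N(d) = (24 + d)/(4 - 2*d) (N(d) = (d + 24)/(d + (4 - 3*d)) = (24 + d)/(4 - 2*d))
N(5)*(-20 + 48) = ((-24 - 1*5)/(2*(-2 + 5)))*(-20 + 48) = ((½)*(-24 - 5)/3)*28 = ((½)*(⅓)*(-29))*28 = -29/6*28 = -406/3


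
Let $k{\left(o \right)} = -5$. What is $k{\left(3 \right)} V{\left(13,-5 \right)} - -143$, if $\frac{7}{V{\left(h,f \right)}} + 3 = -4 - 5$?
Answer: $\frac{1751}{12} \approx 145.92$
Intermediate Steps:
$V{\left(h,f \right)} = - \frac{7}{12}$ ($V{\left(h,f \right)} = \frac{7}{-3 - 9} = \frac{7}{-12} = 7 \left(- \frac{1}{12}\right) = - \frac{7}{12}$)
$k{\left(3 \right)} V{\left(13,-5 \right)} - -143 = \left(-5\right) \left(- \frac{7}{12}\right) - -143 = \frac{35}{12} + 143 = \frac{1751}{12}$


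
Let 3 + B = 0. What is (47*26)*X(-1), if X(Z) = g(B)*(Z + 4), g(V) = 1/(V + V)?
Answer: -611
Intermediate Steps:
B = -3 (B = -3 + 0 = -3)
g(V) = 1/(2*V)
X(Z) = -⅔ - Z/6 (X(Z) = ((½)/(-3))*(Z + 4) = ((½)*(-⅓))*(4 + Z) = -(4 + Z)/6 = -⅔ - Z/6)
(47*26)*X(-1) = (47*26)*(-⅔ - ⅙*(-1)) = 1222*(-⅔ + ⅙) = 1222*(-½) = -611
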